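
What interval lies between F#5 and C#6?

F to C spans five letter names (F-G-A-B-C), so the interval is some kind of fifth.
F#5 to C#6 is 7 semitones, matching the perfect fifth exactly, so the quality is perfect.

perfect fifth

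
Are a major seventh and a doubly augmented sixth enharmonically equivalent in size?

Both span 11 semitones: a major seventh and a doubly augmented sixth are the same chromatic distance.

Yes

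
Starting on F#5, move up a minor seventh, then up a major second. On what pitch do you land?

A minor seventh up from F#5 is E6.
A major second up from E6 is F#6.

F#6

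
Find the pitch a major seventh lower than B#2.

Seven letter names down from B: C.
Moving 11 semitones down from B#2 (the size of a major seventh) reaches C#2.

C#2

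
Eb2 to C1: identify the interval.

minor tenth

Descending from Eb2 to C1 is the same interval as ascending C1 to Eb2.
C to E spans three letter names (C-D-E), plus an octave, so the interval is some kind of tenth.
A major tenth would be 16 semitones, but C1 to Eb2 is 15 — one semitone narrower, making it a minor tenth.
(Equivalently, a compound minor third: a minor third plus an octave.)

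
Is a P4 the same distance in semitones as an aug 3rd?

Both span 5 semitones: a perfect fourth and an augmented third are the same chromatic distance.

Yes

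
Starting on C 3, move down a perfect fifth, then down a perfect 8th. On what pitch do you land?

F 1

C3 down a perfect fifth → F2 (7 semitones).
F2 down a perfect octave → F1 (12 semitones).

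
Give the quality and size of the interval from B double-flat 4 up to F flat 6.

B to F spans five letter names (B-C-D-E-F), plus an octave: a twelfth.
Counting semitones, Bbb4→Fb6 is 19, which is the perfect twelfth.
(Equivalently, a compound perfect fifth: a perfect fifth plus an octave.)

P12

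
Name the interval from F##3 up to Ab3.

F to A spans three letter names (F-G-A), so the interval is some kind of third.
The major third is 4 semitones; here we have 1, three semitones narrower: doubly diminished.

doubly diminished third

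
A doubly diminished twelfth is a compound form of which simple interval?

doubly diminished fifth

Subtracting seven from the interval number removes an octave: 12 − 7 = 5.
That makes a doubly diminished twelfth a compound doubly diminished fifth — an octave plus a doubly diminished fifth.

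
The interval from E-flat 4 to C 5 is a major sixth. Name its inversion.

Inverted interval numbers add to nine, so a sixth pairs with a third (6 + 3 = 9).
Quality inverts too: major becomes minor. That makes the inversion a minor third.

minor 3rd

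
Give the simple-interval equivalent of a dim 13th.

Each octave removed subtracts seven from the number: 13 − 7 = 6.
So a diminished thirteenth is an octave plus a diminished sixth. The quality is unchanged.

d6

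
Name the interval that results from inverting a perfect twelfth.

First reduce the compound perfect twelfth to its simple form, a perfect fifth.
Interval numbers invert to sum to nine: 5 + 4 = 9, so a fifth inverts to a fourth.
And perfect stays perfect under inversion, so we get a perfect fourth.

perfect 4th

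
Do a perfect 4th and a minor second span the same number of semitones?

5 semitones (perfect fourth) vs 1 semitone (minor second): not equal.

No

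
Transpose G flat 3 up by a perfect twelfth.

D flat 5

The twelfth's letter: G up five letter names plus an octave → D.
Moving 19 semitones up from Gb3 (the size of a perfect twelfth) reaches Db5.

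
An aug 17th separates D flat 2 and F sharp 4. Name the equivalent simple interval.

A3

Take out 2 octaves (14 from the number): 17 − 14 = 3.
Quality carries through unchanged, so the simple form is an augmented third.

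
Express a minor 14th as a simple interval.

Take out an octave (7 from the number): 14 − 7 = 7.
Quality carries through unchanged, so the simple form is a minor seventh.

minor 7th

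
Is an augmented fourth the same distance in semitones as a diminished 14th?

No

An augmented fourth is 6 semitones but a diminished fourteenth is 21 semitones — different sizes.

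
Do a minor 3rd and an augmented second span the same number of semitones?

Yes

A minor third spans 3 semitones, and an augmented second also spans 3 semitones — they're enharmonic.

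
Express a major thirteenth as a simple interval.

Take out an octave (7 from the number): 13 − 7 = 6.
That makes a major thirteenth a compound major sixth — an octave plus a major sixth.

major sixth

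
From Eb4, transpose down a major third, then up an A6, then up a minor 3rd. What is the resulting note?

C5

A major third down from Eb4 is Cb4.
Up an augmented sixth from Cb4: A4 (10 semitones up).
Up a minor third from A4: C5 (3 semitones up).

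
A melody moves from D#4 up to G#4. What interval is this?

D to G spans four letter names (D-E-F-G), so the interval is some kind of fourth.
Counting semitones, D#4→G#4 is 5, which is the perfect fourth.

P4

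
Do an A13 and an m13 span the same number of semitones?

22 semitones (augmented thirteenth) vs 20 semitones (minor thirteenth): not equal.

No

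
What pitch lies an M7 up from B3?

A#4

Counting seven letter names up from B lands on A.
A major seventh spans 11 semitones, so from B3 the target pitch is A#4.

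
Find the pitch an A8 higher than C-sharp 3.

C-double-sharp 4

An octave keeps the letter name C, an octave up from C.
Moving 13 semitones up from C#3 (the size of an augmented octave) reaches C##4.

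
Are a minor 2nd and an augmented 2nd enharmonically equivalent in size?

1 semitone (minor second) vs 3 semitones (augmented second): not equal.

No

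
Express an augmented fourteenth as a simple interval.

A7

Each octave removed subtracts seven from the number: 14 − 7 = 7.
Quality carries through unchanged, so the simple form is an augmented seventh.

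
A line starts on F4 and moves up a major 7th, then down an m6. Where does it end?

G#4

A major seventh up from F4 is E5.
E5 down a minor sixth → G#4 (8 semitones).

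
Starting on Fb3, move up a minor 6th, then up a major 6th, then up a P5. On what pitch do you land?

Fb5

Up a minor sixth from Fb3: Dbb4 (8 semitones up).
A major sixth up from Dbb4 is Bbb4.
Bbb4 up a perfect fifth → Fb5 (7 semitones).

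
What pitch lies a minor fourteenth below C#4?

Seven letters down from C (plus an octave) reaches D.
A minor fourteenth is 22 semitones; 22 semitones down from C#4 gives D#2.

D#2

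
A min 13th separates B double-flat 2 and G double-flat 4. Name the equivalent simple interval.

Subtracting seven from the interval number removes an octave: 13 − 7 = 6.
Quality carries through unchanged, so the simple form is a minor sixth.

minor sixth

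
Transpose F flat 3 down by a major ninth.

E double-flat 2

The ninth's letter: F down two letter names plus an octave → E.
A major ninth spans 14 semitones, so from Fb3 the target pitch is Ebb2.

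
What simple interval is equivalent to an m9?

Subtracting seven from the interval number removes an octave: 9 − 7 = 2.
So a minor ninth is an octave plus a minor second. The quality is unchanged.

minor second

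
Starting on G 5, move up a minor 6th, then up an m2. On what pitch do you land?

F flat 6

G5 up a minor sixth → Eb6 (8 semitones).
Eb6 up a minor second → Fb6 (1 semitone).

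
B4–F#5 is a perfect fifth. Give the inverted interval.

perfect 4th

Inverted interval numbers add to nine, so a fifth pairs with a fourth (5 + 4 = 9).
And perfect stays perfect under inversion, so we get a perfect fourth.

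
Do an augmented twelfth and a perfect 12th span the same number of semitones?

No

An augmented twelfth is 20 semitones but a perfect twelfth is 19 semitones — different sizes.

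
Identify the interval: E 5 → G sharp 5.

E to G spans three letter names (E-F-G): a third.
The major third spans 4 semitones, and E5 to G#5 is exactly 4 semitones — so this is a major third.

major 3rd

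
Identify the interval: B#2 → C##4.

major 9th

B to C spans two letter names (B-C), plus an octave, so the interval is some kind of ninth.
The major ninth spans 14 semitones, and B#2 to C##4 is exactly 14 semitones — so this is a major ninth.
(Equivalently, a compound major second: a major second plus an octave.)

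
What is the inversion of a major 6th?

Interval numbers invert to sum to nine: 6 + 3 = 9, so a sixth inverts to a third.
The quality also flips — major becomes minor — giving a minor third.

minor 3rd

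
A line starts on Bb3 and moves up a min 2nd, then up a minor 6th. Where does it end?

Bb3 up a minor second → Cb4 (1 semitone).
Cb4 up a minor sixth → Abb4 (8 semitones).

Abb4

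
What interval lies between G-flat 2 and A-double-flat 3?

G to A spans two letter names (G-A), plus an octave: a ninth.
A major ninth would be 14 semitones, but Gb2 to Abb3 is 13 — one semitone narrower, making it a minor ninth.
(Equivalently, a compound minor second: a minor second plus an octave.)

minor ninth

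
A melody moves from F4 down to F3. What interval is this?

Descending from F4 to F3 is the same interval as ascending F3 to F4.
F to F is the same letter name, plus an octave, so the interval is some kind of octave.
The perfect octave spans 12 semitones, and F3 to F4 is exactly 12 semitones — so this is a perfect octave.

P8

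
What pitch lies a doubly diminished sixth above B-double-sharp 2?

G 3

The sixth takes the letter from B up to G.
A doubly diminished sixth is 6 semitones; 6 semitones up from B##2 gives G3.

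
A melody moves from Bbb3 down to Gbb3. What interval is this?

Descending from Bbb3 to Gbb3 is the same interval as ascending Gbb3 to Bbb3.
G to B spans three letter names (G-A-B), so the interval is some kind of third.
Gbb3 to Bbb3 is 4 semitones, matching the major third exactly, so the quality is major.

major third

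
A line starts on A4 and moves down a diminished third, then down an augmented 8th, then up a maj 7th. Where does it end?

A4 down a diminished third → F##4 (2 semitones).
F##4 down an augmented octave → F#3 (13 semitones).
Up a major seventh from F#3: E#4 (11 semitones up).

E#4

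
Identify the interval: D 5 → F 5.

minor third

D to F spans three letter names (D-E-F) — that makes it a third of some quality.
At 3 semitones, D5→F5 falls one short of a major third: minor.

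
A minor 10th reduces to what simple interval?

minor 3rd

Subtracting seven from the interval number removes an octave: 10 − 7 = 3.
That makes a minor tenth a compound minor third — an octave plus a minor third.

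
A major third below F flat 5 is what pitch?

Three letter names down from F: D.
A major third is 4 semitones; 4 semitones down from Fb5 gives Dbb5.

D double-flat 5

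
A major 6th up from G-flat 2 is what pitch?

E-flat 3

The sixth takes the letter from G up to E.
A major sixth is 9 semitones; 9 semitones up from Gb2 gives Eb3.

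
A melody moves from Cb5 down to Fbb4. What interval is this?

Descending from Cb5 to Fbb4 is the same interval as ascending Fbb4 to Cb5.
F to C spans five letter names (F-G-A-B-C) — that makes it a fifth of some quality.
Fbb4 to Cb5 spans 8 semitones — one semitone wider than the perfect fifth (7) — giving an augmented fifth.

augmented fifth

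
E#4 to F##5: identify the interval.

major ninth

E to F spans two letter names (E-F), plus an octave, so the interval is some kind of ninth.
E#4 to F##5 is 14 semitones, matching the major ninth exactly, so the quality is major.
(Equivalently, a compound major second: a major second plus an octave.)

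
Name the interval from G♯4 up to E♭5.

diminished sixth

G to E spans six letter names (G-A-B-C-D-E): a sixth.
A major sixth would be 9 semitones; G#4 to Eb5 is 7, two semitones narrower, so the interval is diminished.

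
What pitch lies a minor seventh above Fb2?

Counting seven letter names up from F lands on E.
A minor seventh is 10 semitones; 10 semitones up from Fb2 gives Ebb3.

Ebb3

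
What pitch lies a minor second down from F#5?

E#5

Counting two letter names down from F lands on E.
A minor second spans 1 semitone, so from F#5 the target pitch is E#5.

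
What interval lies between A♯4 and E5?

A to E spans five letter names (A-B-C-D-E): a fifth.
The perfect fifth is 7 semitones; here we have 6, one semitone narrower: diminished.

diminished fifth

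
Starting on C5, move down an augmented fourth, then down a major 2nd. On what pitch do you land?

C5 down an augmented fourth → Gb4 (6 semitones).
A major second down from Gb4 is Fb4.

Fb4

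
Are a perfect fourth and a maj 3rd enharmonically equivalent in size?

No

A perfect fourth is 5 semitones but a major third is 4 semitones — different sizes.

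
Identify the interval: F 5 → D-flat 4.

Descending from F5 to Db4 is the same interval as ascending Db4 to F5.
D to F spans three letter names (D-E-F), plus an octave: a tenth.
Counting semitones, Db4→F5 is 16, which is the major tenth.
(Equivalently, a compound major third: a major third plus an octave.)

major 10th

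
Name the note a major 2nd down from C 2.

The second takes the letter from C down to B.
Moving 2 semitones down from C2 (the size of a major second) reaches Bb1.

B flat 1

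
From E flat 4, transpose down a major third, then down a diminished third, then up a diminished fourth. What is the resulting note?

D flat 4

A major third down from Eb4 is Cb4.
Cb4 down a diminished third → A3 (2 semitones).
A diminished fourth up from A3 is Db4.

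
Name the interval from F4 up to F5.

perfect octave

F to F is the same letter name, plus an octave — that makes it an octave of some quality.
The perfect octave spans 12 semitones, and F4 to F5 is exactly 12 semitones — so this is a perfect octave.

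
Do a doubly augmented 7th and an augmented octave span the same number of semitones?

Both span 13 semitones: a doubly augmented seventh and an augmented octave are the same chromatic distance.

Yes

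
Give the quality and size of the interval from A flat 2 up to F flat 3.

A to F spans six letter names (A-B-C-D-E-F) — that makes it a sixth of some quality.
A major sixth would be 9 semitones, but Ab2 to Fb3 is 8 — one semitone narrower, making it a minor sixth.

minor 6th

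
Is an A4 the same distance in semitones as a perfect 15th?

6 semitones (augmented fourth) vs 24 semitones (perfect fifteenth): not equal.

No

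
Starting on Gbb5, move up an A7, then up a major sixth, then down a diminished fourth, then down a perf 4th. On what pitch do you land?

Up an augmented seventh from Gbb5: F6 (12 semitones up).
A major sixth up from F6 is D7.
A diminished fourth down from D7 is A#6.
A perfect fourth down from A#6 is E#6.

E#6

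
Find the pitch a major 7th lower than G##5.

Counting seven letter names down from G lands on A.
A major seventh spans 11 semitones, so from G##5 the target pitch is A#4.

A#4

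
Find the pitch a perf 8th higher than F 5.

F 6

The letter stays F (same as the start), shifted an octave up.
A perfect octave spans 12 semitones, so from F5 the target pitch is F6.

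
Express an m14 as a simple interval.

minor 7th

Subtracting seven from the interval number removes an octave: 14 − 7 = 7.
Quality carries through unchanged, so the simple form is a minor seventh.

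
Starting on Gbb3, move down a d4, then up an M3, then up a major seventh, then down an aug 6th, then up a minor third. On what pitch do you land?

Bbb3

Down a diminished fourth from Gbb3: Db3 (4 semitones down).
Up a major third from Db3: F3 (4 semitones up).
A major seventh up from F3 is E4.
E4 down an augmented sixth → Gb3 (10 semitones).
A minor third up from Gb3 is Bbb3.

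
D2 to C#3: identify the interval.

major 7th

D to C spans seven letter names (D-E-F-G-A-B-C), so the interval is some kind of seventh.
Counting semitones, D2→C#3 is 11, which is the major seventh.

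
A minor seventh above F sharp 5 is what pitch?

E 6

Seven letter names up from F: E.
A minor seventh spans 10 semitones, so from F#5 the target pitch is E6.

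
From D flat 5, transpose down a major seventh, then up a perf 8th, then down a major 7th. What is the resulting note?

Db5 down a major seventh → Ebb4 (11 semitones).
A perfect octave up from Ebb4 is Ebb5.
A major seventh down from Ebb5 is Fbb4.

F double-flat 4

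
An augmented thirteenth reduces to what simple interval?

augmented sixth

Subtracting seven from the interval number removes an octave: 13 − 7 = 6.
That makes an augmented thirteenth a compound augmented sixth — an octave plus an augmented sixth.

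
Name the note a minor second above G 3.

A-flat 3

Counting two letter names up from G lands on A.
Moving 1 semitone up from G3 (the size of a minor second) reaches Ab3.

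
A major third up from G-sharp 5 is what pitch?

B-sharp 5

Three letter names up from G: B.
Moving 4 semitones up from G#5 (the size of a major third) reaches B#5.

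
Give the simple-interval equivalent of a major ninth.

Take out an octave (7 from the number): 9 − 7 = 2.
That makes a major ninth a compound major second — an octave plus a major second.

major 2nd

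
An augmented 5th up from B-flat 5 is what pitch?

The fifth takes the letter from B up to F.
Moving 8 semitones up from Bb5 (the size of an augmented fifth) reaches F#6.

F-sharp 6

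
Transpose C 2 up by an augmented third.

E-sharp 2

The third takes the letter from C up to E.
An augmented third is 5 semitones; 5 semitones up from C2 gives E#2.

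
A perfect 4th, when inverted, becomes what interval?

Inverted interval numbers add to nine, so a fourth pairs with a fifth (4 + 5 = 9).
Quality inverts too: perfect stays perfect. That makes the inversion a perfect fifth.

perfect fifth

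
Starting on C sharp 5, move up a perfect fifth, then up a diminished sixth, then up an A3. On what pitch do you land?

G sharp 6

C#5 up a perfect fifth → G#5 (7 semitones).
Up a diminished sixth from G#5: Eb6 (7 semitones up).
Up an augmented third from Eb6: G#6 (5 semitones up).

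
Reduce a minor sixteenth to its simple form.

minor 2nd

Each octave removed subtracts seven from the number: 16 − 14 = 2.
Quality carries through unchanged, so the simple form is a minor second.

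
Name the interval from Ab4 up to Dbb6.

A to D spans four letter names (A-B-C-D), plus an octave, so the interval is some kind of eleventh.
Ab4 to Dbb6 spans 16 semitones — one semitone narrower than the perfect eleventh (17) — giving a diminished eleventh.
(Equivalently, a compound diminished fourth: a diminished fourth plus an octave.)

diminished 11th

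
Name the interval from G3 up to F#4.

G to F spans seven letter names (G-A-B-C-D-E-F), so the interval is some kind of seventh.
The major seventh spans 11 semitones, and G3 to F#4 is exactly 11 semitones — so this is a major seventh.

major 7th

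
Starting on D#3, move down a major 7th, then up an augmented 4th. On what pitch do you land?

Down a major seventh from D#3: E2 (11 semitones down).
An augmented fourth up from E2 is A#2.

A#2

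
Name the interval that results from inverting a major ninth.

m7

First reduce the compound major ninth to its simple form, a major second.
Interval numbers invert to sum to nine: 2 + 7 = 9, so a second inverts to a seventh.
And major becomes minor under inversion, so we get a minor seventh.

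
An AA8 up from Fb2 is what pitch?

An octave keeps the letter name F, an octave up from F.
A doubly augmented octave spans 14 semitones, so from Fb2 the target pitch is F#3.

F#3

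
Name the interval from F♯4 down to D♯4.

Descending from F#4 to D#4 is the same interval as ascending D#4 to F#4.
D to F spans three letter names (D-E-F): a third.
A major third would be 4 semitones, but D#4 to F#4 is 3 — one semitone narrower, making it a minor third.

minor 3rd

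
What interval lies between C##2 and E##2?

M3

C to E spans three letter names (C-D-E): a third.
The major third spans 4 semitones, and C##2 to E##2 is exactly 4 semitones — so this is a major third.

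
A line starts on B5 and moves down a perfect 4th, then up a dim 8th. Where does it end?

B5 down a perfect fourth → F#5 (5 semitones).
A diminished octave up from F#5 is F6.

F6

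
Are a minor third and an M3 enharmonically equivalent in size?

3 semitones (minor third) vs 4 semitones (major third): not equal.

No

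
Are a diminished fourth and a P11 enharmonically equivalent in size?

No

4 semitones (diminished fourth) vs 17 semitones (perfect eleventh): not equal.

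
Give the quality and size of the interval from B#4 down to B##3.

Descending from B#4 to B##3 is the same interval as ascending B##3 to B#4.
B to B is the same letter name, plus an octave: an octave.
A perfect octave would be 12 semitones; B##3 to B#4 is 11, one semitone narrower, so the interval is diminished.

diminished octave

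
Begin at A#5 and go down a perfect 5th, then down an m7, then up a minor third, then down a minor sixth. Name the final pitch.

B#3

A#5 down a perfect fifth → D#5 (7 semitones).
Down a minor seventh from D#5: E#4 (10 semitones down).
E#4 up a minor third → G#4 (3 semitones).
A minor sixth down from G#4 is B#3.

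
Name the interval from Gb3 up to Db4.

P5

G to D spans five letter names (G-A-B-C-D): a fifth.
Gb3 to Db4 is 7 semitones, matching the perfect fifth exactly, so the quality is perfect.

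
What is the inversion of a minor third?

major 6th

Inverted interval numbers add to nine, so a third pairs with a sixth (3 + 6 = 9).
Quality inverts too: minor becomes major. That makes the inversion a major sixth.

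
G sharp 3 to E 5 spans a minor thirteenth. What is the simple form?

Subtracting seven from the interval number removes an octave: 13 − 7 = 6.
That makes a minor thirteenth a compound minor sixth — an octave plus a minor sixth.

minor 6th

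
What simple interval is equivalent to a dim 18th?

d4

Take out 2 octaves (14 from the number): 18 − 14 = 4.
That makes a diminished eighteenth a compound diminished fourth — 2 octaves plus a diminished fourth.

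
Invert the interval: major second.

Interval numbers invert to sum to nine: 2 + 7 = 9, so a second inverts to a seventh.
And major becomes minor under inversion, so we get a minor seventh.

m7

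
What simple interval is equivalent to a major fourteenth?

M7

Each octave removed subtracts seven from the number: 14 − 7 = 7.
That makes a major fourteenth a compound major seventh — an octave plus a major seventh.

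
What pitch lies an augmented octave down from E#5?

The letter stays E (same as the start), shifted an octave down.
Moving 13 semitones down from E#5 (the size of an augmented octave) reaches E4.

E4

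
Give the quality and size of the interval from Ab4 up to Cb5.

minor third

A to C spans three letter names (A-B-C), so the interval is some kind of third.
At 3 semitones, Ab4→Cb5 falls one short of a major third: minor.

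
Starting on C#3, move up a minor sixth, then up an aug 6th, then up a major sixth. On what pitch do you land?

D##5

C#3 up a minor sixth → A3 (8 semitones).
An augmented sixth up from A3 is F##4.
F##4 up a major sixth → D##5 (9 semitones).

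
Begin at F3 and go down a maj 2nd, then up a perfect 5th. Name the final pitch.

F3 down a major second → Eb3 (2 semitones).
Eb3 up a perfect fifth → Bb3 (7 semitones).

Bb3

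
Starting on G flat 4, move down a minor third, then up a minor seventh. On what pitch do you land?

D flat 5

A minor third down from Gb4 is Eb4.
Up a minor seventh from Eb4: Db5 (10 semitones up).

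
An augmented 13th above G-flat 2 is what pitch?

E 4

The thirteenth's letter: G up six letter names plus an octave → E.
An augmented thirteenth spans 22 semitones, so from Gb2 the target pitch is E4.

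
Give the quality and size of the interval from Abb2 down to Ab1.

diminished octave

Descending from Abb2 to Ab1 is the same interval as ascending Ab1 to Abb2.
A to A is the same letter name, plus an octave, so the interval is some kind of octave.
Ab1 to Abb2 spans 11 semitones — one semitone narrower than the perfect octave (12) — giving a diminished octave.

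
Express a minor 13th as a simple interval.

Each octave removed subtracts seven from the number: 13 − 7 = 6.
That makes a minor thirteenth a compound minor sixth — an octave plus a minor sixth.

m6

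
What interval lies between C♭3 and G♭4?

C to G spans five letter names (C-D-E-F-G), plus an octave — that makes it a twelfth of some quality.
Counting semitones, Cb3→Gb4 is 19, which is the perfect twelfth.
(Equivalently, a compound perfect fifth: a perfect fifth plus an octave.)

P12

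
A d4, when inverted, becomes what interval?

Inverted interval numbers add to nine, so a fourth pairs with a fifth (4 + 5 = 9).
And diminished becomes augmented under inversion, so we get an augmented fifth.

A5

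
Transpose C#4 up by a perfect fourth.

F#4

Four letter names up from C: F.
Moving 5 semitones up from C#4 (the size of a perfect fourth) reaches F#4.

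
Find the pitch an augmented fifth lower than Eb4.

Abb3

The fifth takes the letter from E down to A.
An augmented fifth is 8 semitones; 8 semitones down from Eb4 gives Abb3.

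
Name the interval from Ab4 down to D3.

diminished twelfth

Descending from Ab4 to D3 is the same interval as ascending D3 to Ab4.
D to A spans five letter names (D-E-F-G-A), plus an octave, so the interval is some kind of twelfth.
The perfect twelfth is 19 semitones; here we have 18, one semitone narrower: diminished.
(Equivalently, a compound diminished fifth: a diminished fifth plus an octave.)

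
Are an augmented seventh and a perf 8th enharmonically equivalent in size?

Yes

Both span 12 semitones: an augmented seventh and a perfect octave are the same chromatic distance.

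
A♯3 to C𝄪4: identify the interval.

A to C spans three letter names (A-B-C), so the interval is some kind of third.
Counting semitones, A#3→C##4 is 4, which is the major third.

major third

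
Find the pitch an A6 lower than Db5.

Six letter names down from D: F.
An augmented sixth spans 10 semitones, so from Db5 the target pitch is Fbb4.

Fbb4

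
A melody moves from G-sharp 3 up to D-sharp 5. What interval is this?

G to D spans five letter names (G-A-B-C-D), plus an octave: a twelfth.
G#3 to D#5 is 19 semitones, matching the perfect twelfth exactly, so the quality is perfect.
(Equivalently, a compound perfect fifth: a perfect fifth plus an octave.)

perfect twelfth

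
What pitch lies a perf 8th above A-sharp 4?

The letter stays A (same as the start), shifted an octave up.
A perfect octave spans 12 semitones, so from A#4 the target pitch is A#5.

A-sharp 5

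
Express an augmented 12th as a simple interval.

Take out an octave (7 from the number): 12 − 7 = 5.
Quality carries through unchanged, so the simple form is an augmented fifth.

augmented fifth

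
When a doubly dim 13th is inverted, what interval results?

doubly augmented 3rd

First reduce the compound doubly diminished thirteenth to its simple form, a doubly diminished sixth.
Interval numbers invert to sum to nine: 6 + 3 = 9, so a sixth inverts to a third.
And doubly diminished becomes doubly augmented under inversion, so we get a doubly augmented third.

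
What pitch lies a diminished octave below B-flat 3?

B 2

An octave keeps the letter name B, an octave down from B.
A diminished octave is 11 semitones; 11 semitones down from Bb3 gives B2.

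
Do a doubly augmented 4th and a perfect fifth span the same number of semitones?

Yes

Both span 7 semitones: a doubly augmented fourth and a perfect fifth are the same chromatic distance.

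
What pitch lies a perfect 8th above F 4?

The letter stays F (same as the start), shifted an octave up.
Moving 12 semitones up from F4 (the size of a perfect octave) reaches F5.

F 5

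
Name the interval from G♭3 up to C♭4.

perfect fourth

G to C spans four letter names (G-A-B-C) — that makes it a fourth of some quality.
Gb3 to Cb4 is 5 semitones, matching the perfect fourth exactly, so the quality is perfect.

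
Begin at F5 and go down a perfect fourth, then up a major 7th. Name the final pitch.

Down a perfect fourth from F5: C5 (5 semitones down).
C5 up a major seventh → B5 (11 semitones).

B5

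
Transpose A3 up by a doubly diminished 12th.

Ebb5

The twelfth's letter: A up five letter names plus an octave → E.
A doubly diminished twelfth spans 17 semitones, so from A3 the target pitch is Ebb5.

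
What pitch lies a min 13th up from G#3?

The thirteenth's letter: G up six letter names plus an octave → E.
A minor thirteenth spans 20 semitones, so from G#3 the target pitch is E5.

E5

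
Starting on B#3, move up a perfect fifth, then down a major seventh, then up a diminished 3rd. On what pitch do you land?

Bb3

Up a perfect fifth from B#3: F##4 (7 semitones up).
Down a major seventh from F##4: G#3 (11 semitones down).
Up a diminished third from G#3: Bb3 (2 semitones up).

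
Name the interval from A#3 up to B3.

m2

A to B spans two letter names (A-B): a second.
A major second would be 2 semitones, but A#3 to B3 is 1 — one semitone narrower, making it a minor second.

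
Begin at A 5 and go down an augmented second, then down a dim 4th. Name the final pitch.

D 5

Down an augmented second from A5: Gb5 (3 semitones down).
Down a diminished fourth from Gb5: D5 (4 semitones down).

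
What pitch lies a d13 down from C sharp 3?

The thirteenth's letter: C down six letter names plus an octave → E.
A diminished thirteenth spans 19 semitones, so from C#3 the target pitch is E##1.

E double-sharp 1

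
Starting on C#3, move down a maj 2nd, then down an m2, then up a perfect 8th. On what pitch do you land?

Down a major second from C#3: B2 (2 semitones down).
Down a minor second from B2: A#2 (1 semitone down).
Up a perfect octave from A#2: A#3 (12 semitones up).

A#3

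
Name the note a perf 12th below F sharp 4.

B 2

Counting five letter names plus an octave down from F lands on B.
Moving 19 semitones down from F#4 (the size of a perfect twelfth) reaches B2.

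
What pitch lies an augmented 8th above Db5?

The letter stays D (same as the start), shifted an octave up.
Moving 13 semitones up from Db5 (the size of an augmented octave) reaches D6.

D6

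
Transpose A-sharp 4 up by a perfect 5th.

The fifth takes the letter from A up to E.
A perfect fifth spans 7 semitones, so from A#4 the target pitch is E#5.

E-sharp 5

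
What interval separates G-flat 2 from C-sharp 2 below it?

doubly diminished fifth

Descending from Gb2 to C#2 is the same interval as ascending C#2 to Gb2.
C to G spans five letter names (C-D-E-F-G) — that makes it a fifth of some quality.
C#2 to Gb2 spans 5 semitones — two semitones narrower than the perfect fifth (7) — giving a doubly diminished fifth.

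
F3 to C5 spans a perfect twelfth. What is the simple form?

Take out an octave (7 from the number): 12 − 7 = 5.
So a perfect twelfth is an octave plus a perfect fifth. The quality is unchanged.

perfect fifth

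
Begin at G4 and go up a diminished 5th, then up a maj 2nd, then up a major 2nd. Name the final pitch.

F5

G4 up a diminished fifth → Db5 (6 semitones).
Db5 up a major second → Eb5 (2 semitones).
A major second up from Eb5 is F5.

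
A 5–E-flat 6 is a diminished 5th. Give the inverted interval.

Interval numbers invert to sum to nine: 5 + 4 = 9, so a fifth inverts to a fourth.
And diminished becomes augmented under inversion, so we get an augmented fourth.

A4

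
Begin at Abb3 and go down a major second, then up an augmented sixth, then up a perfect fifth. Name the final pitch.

Down a major second from Abb3: Gbb3 (2 semitones down).
Gbb3 up an augmented sixth → Eb4 (10 semitones).
A perfect fifth up from Eb4 is Bb4.

Bb4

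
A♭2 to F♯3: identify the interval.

A6

A to F spans six letter names (A-B-C-D-E-F), so the interval is some kind of sixth.
The major sixth is 9 semitones; here we have 10, one semitone wider: augmented.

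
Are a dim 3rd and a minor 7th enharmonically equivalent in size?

No

A diminished third spans 2 semitones; a minor seventh spans 10 semitones. They differ by 8.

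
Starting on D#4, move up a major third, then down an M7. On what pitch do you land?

A major third up from D#4 is F##4.
F##4 down a major seventh → G#3 (11 semitones).

G#3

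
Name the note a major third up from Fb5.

Counting three letter names up from F lands on A.
A major third spans 4 semitones, so from Fb5 the target pitch is Ab5.

Ab5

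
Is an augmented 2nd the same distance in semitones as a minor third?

An augmented second spans 3 semitones, and a minor third also spans 3 semitones — they're enharmonic.

Yes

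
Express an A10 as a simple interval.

Take out an octave (7 from the number): 10 − 7 = 3.
That makes an augmented tenth a compound augmented third — an octave plus an augmented third.

augmented third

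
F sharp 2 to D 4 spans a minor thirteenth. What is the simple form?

minor 6th

Take out an octave (7 from the number): 13 − 7 = 6.
So a minor thirteenth is an octave plus a minor sixth. The quality is unchanged.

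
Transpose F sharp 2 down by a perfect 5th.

The fifth takes the letter from F down to B.
A perfect fifth is 7 semitones; 7 semitones down from F#2 gives B1.

B 1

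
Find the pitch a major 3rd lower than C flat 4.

A double-flat 3

Three letter names down from C: A.
A major third is 4 semitones; 4 semitones down from Cb4 gives Abb3.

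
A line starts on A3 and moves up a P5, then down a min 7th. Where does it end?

A3 up a perfect fifth → E4 (7 semitones).
E4 down a minor seventh → F#3 (10 semitones).

F#3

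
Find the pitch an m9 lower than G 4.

Counting two letter names plus an octave down from G lands on F.
A minor ninth spans 13 semitones, so from G4 the target pitch is F#3.

F-sharp 3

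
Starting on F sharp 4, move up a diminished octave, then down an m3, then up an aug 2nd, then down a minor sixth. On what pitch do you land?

G double-sharp 4

Up a diminished octave from F#4: F5 (11 semitones up).
A minor third down from F5 is D5.
An augmented second up from D5 is E#5.
A minor sixth down from E#5 is G##4.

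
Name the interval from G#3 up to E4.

minor sixth

G to E spans six letter names (G-A-B-C-D-E): a sixth.
At 8 semitones, G#3→E4 falls one short of a major sixth: minor.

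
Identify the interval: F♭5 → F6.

augmented octave

F to F is the same letter name, plus an octave, so the interval is some kind of octave.
A perfect octave would be 12 semitones; Fb5 to F6 is 13, one semitone wider, so the interval is augmented.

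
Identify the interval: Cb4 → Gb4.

perfect fifth

C to G spans five letter names (C-D-E-F-G): a fifth.
Counting semitones, Cb4→Gb4 is 7, which is the perfect fifth.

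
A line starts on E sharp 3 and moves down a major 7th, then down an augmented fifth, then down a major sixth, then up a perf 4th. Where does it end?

G flat 1

A major seventh down from E#3 is F#2.
Down an augmented fifth from F#2: Bb1 (8 semitones down).
Down a major sixth from Bb1: Db1 (9 semitones down).
Db1 up a perfect fourth → Gb1 (5 semitones).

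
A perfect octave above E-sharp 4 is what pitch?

An octave keeps the letter name E, an octave up from E.
A perfect octave is 12 semitones; 12 semitones up from E#4 gives E#5.

E-sharp 5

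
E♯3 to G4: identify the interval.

E to G spans three letter names (E-F-G), plus an octave — that makes it a tenth of some quality.
A major tenth would be 16 semitones; E#3 to G4 is 14, two semitones narrower, so the interval is diminished.
(Equivalently, a compound diminished third: a diminished third plus an octave.)

diminished 10th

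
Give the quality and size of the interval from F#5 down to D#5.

m3

Descending from F#5 to D#5 is the same interval as ascending D#5 to F#5.
D to F spans three letter names (D-E-F) — that makes it a third of some quality.
At 3 semitones, D#5→F#5 falls one short of a major third: minor.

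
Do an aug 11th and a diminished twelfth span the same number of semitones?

Yes

Both span 18 semitones: an augmented eleventh and a diminished twelfth are the same chromatic distance.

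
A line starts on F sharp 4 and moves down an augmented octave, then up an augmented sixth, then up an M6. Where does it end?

B sharp 4

Down an augmented octave from F#4: F3 (13 semitones down).
Up an augmented sixth from F3: D#4 (10 semitones up).
A major sixth up from D#4 is B#4.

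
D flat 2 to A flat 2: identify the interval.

perfect fifth

D to A spans five letter names (D-E-F-G-A): a fifth.
The perfect fifth spans 7 semitones, and Db2 to Ab2 is exactly 7 semitones — so this is a perfect fifth.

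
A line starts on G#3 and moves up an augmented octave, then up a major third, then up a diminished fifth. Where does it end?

F##5

An augmented octave up from G#3 is G##4.
Up a major third from G##4: B##4 (4 semitones up).
B##4 up a diminished fifth → F##5 (6 semitones).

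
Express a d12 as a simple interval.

diminished fifth

Subtracting seven from the interval number removes an octave: 12 − 7 = 5.
That makes a diminished twelfth a compound diminished fifth — an octave plus a diminished fifth.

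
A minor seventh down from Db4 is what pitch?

Eb3

Counting seven letter names down from D lands on E.
A minor seventh spans 10 semitones, so from Db4 the target pitch is Eb3.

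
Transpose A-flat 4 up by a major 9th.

B-flat 5

Two letters up from A (plus an octave) reaches B.
A major ninth spans 14 semitones, so from Ab4 the target pitch is Bb5.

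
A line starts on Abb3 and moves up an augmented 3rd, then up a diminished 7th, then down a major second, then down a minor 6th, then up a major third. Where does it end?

An augmented third up from Abb3 is C4.
C4 up a diminished seventh → Bbb4 (9 semitones).
Bbb4 down a major second → Abb4 (2 semitones).
Down a minor sixth from Abb4: Cb4 (8 semitones down).
Up a major third from Cb4: Eb4 (4 semitones up).

Eb4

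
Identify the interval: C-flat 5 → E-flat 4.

Descending from Cb5 to Eb4 is the same interval as ascending Eb4 to Cb5.
E to C spans six letter names (E-F-G-A-B-C) — that makes it a sixth of some quality.
A major sixth would be 9 semitones, but Eb4 to Cb5 is 8 — one semitone narrower, making it a minor sixth.

minor 6th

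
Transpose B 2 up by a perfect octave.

The letter stays B (same as the start), shifted an octave up.
A perfect octave is 12 semitones; 12 semitones up from B2 gives B3.

B 3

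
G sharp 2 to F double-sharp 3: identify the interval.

major seventh

G to F spans seven letter names (G-A-B-C-D-E-F) — that makes it a seventh of some quality.
Counting semitones, G#2→F##3 is 11, which is the major seventh.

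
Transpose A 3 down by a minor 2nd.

Counting two letter names down from A lands on G.
A minor second is 1 semitone; 1 semitone down from A3 gives G#3.

G sharp 3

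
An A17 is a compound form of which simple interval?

Subtracting seven from the interval number removes an octave: 17 − 14 = 3.
Quality carries through unchanged, so the simple form is an augmented third.

augmented third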